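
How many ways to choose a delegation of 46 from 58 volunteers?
C(58,46) = 58!/(46!×12!) = 891794789340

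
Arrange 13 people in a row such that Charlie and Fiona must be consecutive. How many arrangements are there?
Treat the 2 as one block: (13-2+1)! × 2! = 479001600 × 2 = 958003200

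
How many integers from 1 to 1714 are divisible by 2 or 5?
⌊1714/2⌋ + ⌊1714/5⌋ - ⌊1714/10⌋ = 857 + 342 - 171 = 1028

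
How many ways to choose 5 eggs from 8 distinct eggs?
C(8,5) = 8!/(5!×3!) = 56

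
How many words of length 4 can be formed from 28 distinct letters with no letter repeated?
P(28,4) = 28!/(28-4)! = 491400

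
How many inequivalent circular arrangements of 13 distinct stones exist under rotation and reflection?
(13-1)!/2 = 479001600/2 = 239500800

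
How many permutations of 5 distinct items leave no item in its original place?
!5 = Σ_{j=0}^{5} (-1)^j·5!/j! = 120 - 120 + 60 - 20 + 5 - 1 = 44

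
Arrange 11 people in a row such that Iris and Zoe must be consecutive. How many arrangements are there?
Treat the 2 as one block: (11-2+1)! × 2! = 3628800 × 2 = 7257600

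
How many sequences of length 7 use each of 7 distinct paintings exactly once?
7! = 5040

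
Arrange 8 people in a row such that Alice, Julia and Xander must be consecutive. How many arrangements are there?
Treat the 3 as one block: (8-3+1)! × 3! = 720 × 6 = 4320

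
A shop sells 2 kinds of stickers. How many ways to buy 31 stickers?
C(31+2-1, 2-1) = C(32, 1) = 32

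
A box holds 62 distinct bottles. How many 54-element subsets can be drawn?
C(62,54) = 62!/(54!×8!) = 3381098545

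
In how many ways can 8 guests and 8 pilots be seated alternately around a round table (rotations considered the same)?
Fix one of the guests: (8-1)! ways for the remaining guests, × 8! ways for the pilots = 5040 × 40320 = 203212800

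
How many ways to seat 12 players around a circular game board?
Circular: fix one position, arrange the rest. (12-1)! = 39916800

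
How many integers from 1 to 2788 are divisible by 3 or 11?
⌊2788/3⌋ + ⌊2788/11⌋ - ⌊2788/33⌋ = 929 + 253 - 84 = 1098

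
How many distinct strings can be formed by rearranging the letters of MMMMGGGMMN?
10! / (1! × 3! × 6!) = 840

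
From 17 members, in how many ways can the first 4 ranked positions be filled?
P(17,4) = 17!/(17-4)! = 57120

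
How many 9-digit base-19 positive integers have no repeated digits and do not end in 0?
Last digit: 18 nonzero choices. First digit: 17 (nonzero, ≠last). Middle 7: P(17,7) = 98017920. Total = 29993483520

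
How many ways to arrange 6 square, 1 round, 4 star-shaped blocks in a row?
11! / (6! × 1! × 4!) = 2310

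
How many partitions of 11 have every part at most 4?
Let r_j(i) = number of partitions of i into parts ≤ j, for i = 0..11. r_1(i) = 1 for all i; r_j(i) = r_{j-1}(i) + r_j(i-j). Rows j = 2..4: ≤2: 1 1 2 2 3 3 4 4 5 5 6 6; ≤3: 1 1 2 3 4 5 7 8 10 12 14 16; ≤4: 1 1 2 3 5 6 9 11 15 18 23 27. r_4(11) = 27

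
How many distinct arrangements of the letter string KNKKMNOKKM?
10! / (5! × 2! × 2! × 1!) = 7560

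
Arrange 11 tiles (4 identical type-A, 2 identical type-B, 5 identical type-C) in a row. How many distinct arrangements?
11! / (4! × 2! × 5!) = 6930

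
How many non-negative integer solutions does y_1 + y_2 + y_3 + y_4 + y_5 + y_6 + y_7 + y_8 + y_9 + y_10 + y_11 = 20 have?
C(20+11-1, 11-1) = C(30, 10) = 30045015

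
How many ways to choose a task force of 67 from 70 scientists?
C(70,67) = 70!/(67!×3!) = 54740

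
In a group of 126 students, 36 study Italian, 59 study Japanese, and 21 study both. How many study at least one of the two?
|A∪B| = |A| + |B| - |A∩B| = 36 + 59 - 21 = 74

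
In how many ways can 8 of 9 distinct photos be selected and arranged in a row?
P(9,8) = 9!/(9-8)! = 362880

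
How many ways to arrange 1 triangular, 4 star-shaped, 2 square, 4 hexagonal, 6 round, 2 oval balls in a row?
19! / (1! × 4! × 2! × 4! × 6! × 2!) = 73329656400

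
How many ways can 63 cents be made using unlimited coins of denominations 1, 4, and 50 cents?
Coefficient of x^63 in 1/(1-x^1) · 1/(1-x^4) · 1/(1-x^50). Case on j = number of 50-cent coins (j = 0..1); remainder r = 63 - 50j is made from {1,4} in ⌊r/4⌋+1 ways. r = 63, 13 → 16 + 4 = 20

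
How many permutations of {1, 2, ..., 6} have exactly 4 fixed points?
Choose the 4 fixed points C(6,4) = 15, derange the rest: !2 = Σ_{j=0}^{2} (-1)^j·2!/j! = 2 - 2 + 1 = 1. Product = 15 × 1 = 15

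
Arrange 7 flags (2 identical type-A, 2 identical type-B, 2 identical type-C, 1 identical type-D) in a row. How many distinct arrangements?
7! / (2! × 2! × 2! × 1!) = 630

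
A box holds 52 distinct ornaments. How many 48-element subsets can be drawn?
C(52,48) = 52!/(48!×4!) = 270725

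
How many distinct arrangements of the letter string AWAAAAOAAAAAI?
13! / (1! × 1! × 10! × 1!) = 1716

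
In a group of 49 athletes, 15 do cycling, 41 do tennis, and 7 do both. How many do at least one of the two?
|A∪B| = |A| + |B| - |A∩B| = 15 + 41 - 7 = 49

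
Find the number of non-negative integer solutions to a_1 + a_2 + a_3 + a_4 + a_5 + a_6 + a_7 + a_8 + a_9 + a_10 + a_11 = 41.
C(41+11-1, 11-1) = C(51, 10) = 12777711870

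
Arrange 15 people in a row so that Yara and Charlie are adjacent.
Treat as block: (15-1)! × 2! = 87178291200 × 2 = 174356582400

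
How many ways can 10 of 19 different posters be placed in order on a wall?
P(19,10) = 19!/(19-10)! = 335221286400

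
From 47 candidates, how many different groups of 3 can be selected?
C(47,3) = 47!/(3!×44!) = 16215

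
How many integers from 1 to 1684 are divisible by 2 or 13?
⌊1684/2⌋ + ⌊1684/13⌋ - ⌊1684/26⌋ = 842 + 129 - 64 = 907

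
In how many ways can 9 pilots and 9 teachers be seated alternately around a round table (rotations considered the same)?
Fix one of the pilots: (9-1)! ways for the remaining pilots, × 9! ways for the teachers = 40320 × 362880 = 14631321600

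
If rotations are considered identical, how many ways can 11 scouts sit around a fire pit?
Circular: fix one position, arrange the rest. (11-1)! = 3628800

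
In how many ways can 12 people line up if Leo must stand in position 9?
Fix one position: (12-1)! = 39916800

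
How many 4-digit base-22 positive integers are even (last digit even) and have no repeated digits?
Last∈{0,2,4,6,8,10,12,14,16,18,20}. Last=0: 7980. Last nonzero: 10×20×P(20,2) = 76000. Total = 83980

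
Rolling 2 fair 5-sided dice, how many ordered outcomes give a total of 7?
Coefficient of x^7 in (x + x² + ... + x^5)^2. By inclusion-exclusion on dice exceeding 5: Σ_j (-1)^j C(2,j)·C(7-1-5j, 1) = C(2,0)·C(6,1) - C(2,1)·C(1,1) = 1·6 - 2·1 = 4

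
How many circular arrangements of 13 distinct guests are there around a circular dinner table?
Circular: fix one position, arrange the rest. (13-1)! = 479001600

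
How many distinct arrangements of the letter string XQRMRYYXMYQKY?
13! / (1! × 2! × 2! × 4! × 2! × 2!) = 16216200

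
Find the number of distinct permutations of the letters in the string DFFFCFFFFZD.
11! / (1! × 1! × 2! × 7!) = 3960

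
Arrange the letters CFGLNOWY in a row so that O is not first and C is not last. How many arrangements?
By inclusion-exclusion: 8! - 2×(8-1)! + (8-2)! = 40320 - 10080 + 720 = 30960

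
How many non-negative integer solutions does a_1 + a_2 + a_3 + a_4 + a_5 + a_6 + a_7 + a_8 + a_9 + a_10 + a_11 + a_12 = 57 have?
C(57+12-1, 12-1) = C(68, 11) = 1533058025824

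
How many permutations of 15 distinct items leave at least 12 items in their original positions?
Exactly j fixed points: C(15,j)·!(15-j); sum over j ≥ 12 (derangement numbers via !m = (m-1)·(!(m-1) + !(m-2)): !0..!3 = 1, 0, 1, 2). Σ_{j=12}^{15} C(15,j)·!(15-j) = C(15,12)·!3 + C(15,13)·!2 + C(15,14)·!1 + C(15,15)·!0 = 455·2 + 105·1 + 15·0 + 1·1 = 1016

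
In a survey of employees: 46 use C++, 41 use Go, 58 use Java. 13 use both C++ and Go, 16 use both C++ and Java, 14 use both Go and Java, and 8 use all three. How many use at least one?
|A∪B∪C| = 46+41+58-13-16-14+8 = 110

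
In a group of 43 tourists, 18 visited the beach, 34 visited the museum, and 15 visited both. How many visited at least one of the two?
|A∪B| = |A| + |B| - |A∩B| = 18 + 34 - 15 = 37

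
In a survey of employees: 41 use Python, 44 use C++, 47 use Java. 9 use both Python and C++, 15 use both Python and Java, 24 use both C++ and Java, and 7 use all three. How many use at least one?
|A∪B∪C| = 41+44+47-9-15-24+7 = 91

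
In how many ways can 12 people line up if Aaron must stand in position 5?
Fix one position: (12-1)! = 39916800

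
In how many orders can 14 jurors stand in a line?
14! = 87178291200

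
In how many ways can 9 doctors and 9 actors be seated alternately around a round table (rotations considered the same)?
Fix one of the doctors: (9-1)! ways for the remaining doctors, × 9! ways for the actors = 40320 × 362880 = 14631321600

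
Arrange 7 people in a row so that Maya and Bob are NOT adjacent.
Total - adjacent = 7! - (7-1)!×2 = 5040 - 1440 = 3600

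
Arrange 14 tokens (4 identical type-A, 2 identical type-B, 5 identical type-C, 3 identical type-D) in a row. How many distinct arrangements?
14! / (4! × 2! × 5! × 3!) = 2522520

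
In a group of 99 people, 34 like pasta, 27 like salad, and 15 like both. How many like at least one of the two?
|A∪B| = |A| + |B| - |A∩B| = 34 + 27 - 15 = 46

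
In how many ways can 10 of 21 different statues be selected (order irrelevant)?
C(21,10) = 21!/(10!×11!) = 352716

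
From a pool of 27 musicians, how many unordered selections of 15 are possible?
C(27,15) = 27!/(15!×12!) = 17383860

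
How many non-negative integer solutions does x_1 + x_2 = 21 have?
C(21+2-1, 2-1) = C(22, 1) = 22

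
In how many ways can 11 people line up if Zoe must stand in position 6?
Fix one position: (11-1)! = 3628800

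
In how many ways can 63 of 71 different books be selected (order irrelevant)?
C(71,63) = 71!/(63!×8!) = 10639125640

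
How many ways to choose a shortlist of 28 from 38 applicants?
C(38,28) = 38!/(28!×10!) = 472733756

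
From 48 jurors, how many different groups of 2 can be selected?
C(48,2) = 48!/(2!×46!) = 1128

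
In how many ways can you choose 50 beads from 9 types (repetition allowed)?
C(50+9-1, 9-1) = C(58, 8) = 1916797311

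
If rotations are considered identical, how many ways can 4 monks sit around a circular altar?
Circular: fix one position, arrange the rest. (4-1)! = 6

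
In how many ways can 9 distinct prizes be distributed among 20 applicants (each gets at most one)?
P(20,9) = 20!/(20-9)! = 60949324800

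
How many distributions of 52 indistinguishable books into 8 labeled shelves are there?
C(52+8-1, 8-1) = C(59, 7) = 341149446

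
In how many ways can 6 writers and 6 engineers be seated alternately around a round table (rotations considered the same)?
Fix one of the writers: (6-1)! ways for the remaining writers, × 6! ways for the engineers = 120 × 720 = 86400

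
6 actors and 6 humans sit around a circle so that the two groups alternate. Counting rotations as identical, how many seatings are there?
Fix one of the actors: (6-1)! ways for the remaining actors, × 6! ways for the humans = 120 × 720 = 86400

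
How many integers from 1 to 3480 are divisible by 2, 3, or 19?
⌊3480/2⌋+⌊3480/3⌋+⌊3480/19⌋ - ⌊3480/6⌋-⌊3480/38⌋-⌊3480/57⌋ + ⌊3480/114⌋ = 1740+1160+183 - 580-91-61 + 30 = 2381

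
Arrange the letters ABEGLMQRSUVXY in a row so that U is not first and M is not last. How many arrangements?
By inclusion-exclusion: 13! - 2×(13-1)! + (13-2)! = 6227020800 - 958003200 + 39916800 = 5308934400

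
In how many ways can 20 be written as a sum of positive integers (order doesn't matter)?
Pentagonal recurrence p(n) = p(n-1) + p(n-2) - p(n-5) - p(n-7) + p(n-12) + p(n-15) - ... gives p(0..19) = 1, 1, 2, 3, 5, 7, 11, 15, 22, 30, 42, 56, 77, 101, 135, 176, 231, 297, 385, 490. p(20) = p(19) + p(18) - p(15) - p(13) + p(8) + p(5) = 490 + 385 - 176 - 101 + 22 + 7 = 627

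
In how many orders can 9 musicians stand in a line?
9! = 362880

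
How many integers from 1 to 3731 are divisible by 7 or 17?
⌊3731/7⌋ + ⌊3731/17⌋ - ⌊3731/119⌋ = 533 + 219 - 31 = 721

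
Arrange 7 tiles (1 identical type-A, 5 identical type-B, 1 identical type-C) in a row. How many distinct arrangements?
7! / (1! × 5! × 1!) = 42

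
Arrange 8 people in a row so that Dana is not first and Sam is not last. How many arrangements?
By inclusion-exclusion: 8! - 2×(8-1)! + (8-2)! = 40320 - 10080 + 720 = 30960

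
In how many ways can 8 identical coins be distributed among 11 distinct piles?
C(8+11-1, 11-1) = C(18, 10) = 43758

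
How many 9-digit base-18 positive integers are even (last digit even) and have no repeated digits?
Last∈{0,2,4,6,8,10,12,14,16}. Last=0: 980179200. Last nonzero: 8×16×P(16,7) = 7380172800. Total = 8360352000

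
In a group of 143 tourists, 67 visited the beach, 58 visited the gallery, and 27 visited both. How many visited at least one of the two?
|A∪B| = |A| + |B| - |A∩B| = 67 + 58 - 27 = 98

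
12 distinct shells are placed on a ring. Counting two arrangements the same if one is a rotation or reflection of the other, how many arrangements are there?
(12-1)!/2 = 39916800/2 = 19958400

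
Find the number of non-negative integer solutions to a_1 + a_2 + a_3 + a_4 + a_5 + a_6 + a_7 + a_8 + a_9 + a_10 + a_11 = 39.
C(39+11-1, 11-1) = C(49, 10) = 8217822536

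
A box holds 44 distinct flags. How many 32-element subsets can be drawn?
C(44,32) = 44!/(32!×12!) = 21090682613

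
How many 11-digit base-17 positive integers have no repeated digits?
First digit: 16 choices (nonzero). Then descending: 16 × 16 × 15 × 14 × 13 × 12 × 11 × 10 × 9 × 8 × 7 = 464950886400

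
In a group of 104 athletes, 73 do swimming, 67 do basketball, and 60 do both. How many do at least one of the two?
|A∪B| = |A| + |B| - |A∩B| = 73 + 67 - 60 = 80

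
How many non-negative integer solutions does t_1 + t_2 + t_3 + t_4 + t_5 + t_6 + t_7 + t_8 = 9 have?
C(9+8-1, 8-1) = C(16, 7) = 11440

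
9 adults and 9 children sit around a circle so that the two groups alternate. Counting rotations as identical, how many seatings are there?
Fix one of the adults: (9-1)! ways for the remaining adults, × 9! ways for the children = 40320 × 362880 = 14631321600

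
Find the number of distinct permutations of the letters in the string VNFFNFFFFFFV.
12! / (8! × 2! × 2!) = 2970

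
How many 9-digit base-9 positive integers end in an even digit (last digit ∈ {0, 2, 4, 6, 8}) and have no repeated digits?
Last∈{0,2,4,6,8}. Last=0: 40320. Last nonzero: 4×7×P(7,7) = 141120. Total = 181440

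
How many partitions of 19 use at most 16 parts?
By conjugation, equals partitions of 19 into parts ≤ 16. Let r_j(i) = number of partitions of i into parts ≤ j, for i = 0..19. r_1(i) = 1 for all i; r_j(i) = r_{j-1}(i) + r_j(i-j). Rows j = 2..16: ≤2: 1 1 2 2 3 3 4 4 5 5 6 6 7 7 8 8 9 9 10 10; ≤3: 1 1 2 3 4 5 7 8 10 12 14 16 19 21 24 27 30 33 37 40; ≤4: 1 1 2 3 5 6 9 11 15 18 23 27 34 39 47 54 64 72 84 94; ≤5: 1 1 2 3 5 7 10 13 18 23 30 37 47 57 70 84 101 119 141 164; ≤6: 1 1 2 3 5 7 11 14 20 26 35 44 58 71 90 110 136 163 199 235; ≤7: 1 1 2 3 5 7 11 15 21 28 38 49 65 82 105 131 164 201 248 300; ≤8: 1 1 2 3 5 7 11 15 22 29 40 52 70 89 116 146 186 230 288 352; ≤9: 1 1 2 3 5 7 11 15 22 30 41 54 73 94 123 157 201 252 318 393; ≤10: 1 1 2 3 5 7 11 15 22 30 42 55 75 97 128 164 212 267 340 423; ≤11: 1 1 2 3 5 7 11 15 22 30 42 56 76 99 131 169 219 278 355 445; ≤12: 1 1 2 3 5 7 11 15 22 30 42 56 77 100 133 172 224 285 366 460; ≤13: 1 1 2 3 5 7 11 15 22 30 42 56 77 101 134 174 227 290 373 471; ≤14: 1 1 2 3 5 7 11 15 22 30 42 56 77 101 135 175 229 293 378 478; ≤15: 1 1 2 3 5 7 11 15 22 30 42 56 77 101 135 176 230 295 381 483; ≤16: 1 1 2 3 5 7 11 15 22 30 42 56 77 101 135 176 231 296 383 486. r_16(19) = 486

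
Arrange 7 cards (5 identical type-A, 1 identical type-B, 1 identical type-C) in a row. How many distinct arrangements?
7! / (5! × 1! × 1!) = 42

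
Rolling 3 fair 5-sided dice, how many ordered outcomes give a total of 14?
Coefficient of x^14 in (x + x² + ... + x^5)^3. By inclusion-exclusion on dice exceeding 5: Σ_j (-1)^j C(3,j)·C(14-1-5j, 2) = C(3,0)·C(13,2) - C(3,1)·C(8,2) + C(3,2)·C(3,2) = 1·78 - 3·28 + 3·3 = 3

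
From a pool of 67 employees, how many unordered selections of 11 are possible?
C(67,11) = 67!/(11!×56!) = 1285063345176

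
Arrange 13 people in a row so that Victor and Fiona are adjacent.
Treat as block: (13-1)! × 2! = 479001600 × 2 = 958003200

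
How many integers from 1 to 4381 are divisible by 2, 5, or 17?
⌊4381/2⌋+⌊4381/5⌋+⌊4381/17⌋ - ⌊4381/10⌋-⌊4381/34⌋-⌊4381/85⌋ + ⌊4381/170⌋ = 2190+876+257 - 438-128-51 + 25 = 2731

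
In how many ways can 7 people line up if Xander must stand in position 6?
Fix one position: (7-1)! = 720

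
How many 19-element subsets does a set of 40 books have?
C(40,19) = 40!/(19!×21!) = 131282408400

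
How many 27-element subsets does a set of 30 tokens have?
C(30,27) = 30!/(27!×3!) = 4060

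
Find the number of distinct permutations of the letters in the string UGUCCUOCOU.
10! / (4! × 3! × 2! × 1!) = 12600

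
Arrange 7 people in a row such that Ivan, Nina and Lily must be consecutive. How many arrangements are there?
Treat the 3 as one block: (7-3+1)! × 3! = 120 × 6 = 720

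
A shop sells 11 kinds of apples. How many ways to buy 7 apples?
C(7+11-1, 11-1) = C(17, 10) = 19448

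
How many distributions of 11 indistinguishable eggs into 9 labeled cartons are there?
C(11+9-1, 9-1) = C(19, 8) = 75582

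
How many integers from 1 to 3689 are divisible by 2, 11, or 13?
⌊3689/2⌋+⌊3689/11⌋+⌊3689/13⌋ - ⌊3689/22⌋-⌊3689/26⌋-⌊3689/143⌋ + ⌊3689/286⌋ = 1844+335+283 - 167-141-25 + 12 = 2141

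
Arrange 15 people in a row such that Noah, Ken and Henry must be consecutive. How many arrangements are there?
Treat the 3 as one block: (15-3+1)! × 3! = 6227020800 × 6 = 37362124800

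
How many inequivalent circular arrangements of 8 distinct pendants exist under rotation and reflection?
(8-1)!/2 = 5040/2 = 2520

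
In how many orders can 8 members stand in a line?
8! = 40320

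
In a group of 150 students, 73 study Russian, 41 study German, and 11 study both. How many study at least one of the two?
|A∪B| = |A| + |B| - |A∩B| = 73 + 41 - 11 = 103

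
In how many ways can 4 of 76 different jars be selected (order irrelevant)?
C(76,4) = 76!/(4!×72!) = 1282975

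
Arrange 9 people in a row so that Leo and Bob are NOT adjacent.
Total - adjacent = 9! - (9-1)!×2 = 362880 - 80640 = 282240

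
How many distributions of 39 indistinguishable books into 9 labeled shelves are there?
C(39+9-1, 9-1) = C(47, 8) = 314457495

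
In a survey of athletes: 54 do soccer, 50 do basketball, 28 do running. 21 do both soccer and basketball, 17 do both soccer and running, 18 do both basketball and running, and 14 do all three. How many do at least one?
|A∪B∪C| = 54+50+28-21-17-18+14 = 90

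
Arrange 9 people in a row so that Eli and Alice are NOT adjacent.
Total - adjacent = 9! - (9-1)!×2 = 362880 - 80640 = 282240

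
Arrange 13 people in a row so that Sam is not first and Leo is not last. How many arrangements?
By inclusion-exclusion: 13! - 2×(13-1)! + (13-2)! = 6227020800 - 958003200 + 39916800 = 5308934400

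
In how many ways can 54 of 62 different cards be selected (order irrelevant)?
C(62,54) = 62!/(54!×8!) = 3381098545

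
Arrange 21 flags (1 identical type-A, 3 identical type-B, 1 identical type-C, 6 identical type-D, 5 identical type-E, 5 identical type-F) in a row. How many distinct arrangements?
21! / (1! × 3! × 1! × 6! × 5! × 5!) = 821292151680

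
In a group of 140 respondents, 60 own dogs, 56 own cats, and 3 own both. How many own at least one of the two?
|A∪B| = |A| + |B| - |A∩B| = 60 + 56 - 3 = 113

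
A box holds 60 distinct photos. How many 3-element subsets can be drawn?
C(60,3) = 60!/(3!×57!) = 34220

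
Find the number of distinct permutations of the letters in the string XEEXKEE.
7! / (1! × 4! × 2!) = 105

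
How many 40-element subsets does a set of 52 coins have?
C(52,40) = 52!/(40!×12!) = 206379406870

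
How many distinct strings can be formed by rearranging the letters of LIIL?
4! / (2! × 2!) = 6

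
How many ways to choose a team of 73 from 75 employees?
C(75,73) = 75!/(73!×2!) = 2775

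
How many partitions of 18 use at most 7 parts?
By conjugation, equals partitions of 18 into parts ≤ 7. Let r_j(i) = number of partitions of i into parts ≤ j, for i = 0..18. r_1(i) = 1 for all i; r_j(i) = r_{j-1}(i) + r_j(i-j). Rows j = 2..7: ≤2: 1 1 2 2 3 3 4 4 5 5 6 6 7 7 8 8 9 9 10; ≤3: 1 1 2 3 4 5 7 8 10 12 14 16 19 21 24 27 30 33 37; ≤4: 1 1 2 3 5 6 9 11 15 18 23 27 34 39 47 54 64 72 84; ≤5: 1 1 2 3 5 7 10 13 18 23 30 37 47 57 70 84 101 119 141; ≤6: 1 1 2 3 5 7 11 14 20 26 35 44 58 71 90 110 136 163 199; ≤7: 1 1 2 3 5 7 11 15 21 28 38 49 65 82 105 131 164 201 248. r_7(18) = 248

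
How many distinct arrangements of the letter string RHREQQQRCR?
10! / (3! × 1! × 1! × 1! × 4!) = 25200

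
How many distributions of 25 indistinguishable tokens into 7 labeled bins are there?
C(25+7-1, 7-1) = C(31, 6) = 736281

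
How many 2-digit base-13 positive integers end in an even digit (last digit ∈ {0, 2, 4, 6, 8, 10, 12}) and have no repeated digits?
Last∈{0,2,4,6,8,10,12}. Last=0: 12. Last nonzero: 6×11×P(11,0) = 66. Total = 78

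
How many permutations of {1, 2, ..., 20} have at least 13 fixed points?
Exactly j fixed points: C(20,j)·!(20-j); sum over j ≥ 13 (derangement numbers via !m = (m-1)·(!(m-1) + !(m-2)): !0..!7 = 1, 0, 1, 2, 9, 44, 265, 1854). Σ_{j=13}^{20} C(20,j)·!(20-j) = C(20,13)·!7 + C(20,14)·!6 + C(20,15)·!5 + C(20,16)·!4 + C(20,17)·!3 + C(20,18)·!2 + C(20,19)·!1 + C(20,20)·!0 = 77520·1854 + 38760·265 + 15504·44 + 4845·9 + 1140·2 + 190·1 + 20·0 + 1·1 = 154721732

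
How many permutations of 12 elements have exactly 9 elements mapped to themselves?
Choose the 9 fixed points C(12,9) = 220, derange the rest: !3 = Σ_{j=0}^{3} (-1)^j·3!/j! = 6 - 6 + 3 - 1 = 2. Product = 220 × 2 = 440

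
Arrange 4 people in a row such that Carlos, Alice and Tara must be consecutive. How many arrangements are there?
Treat the 3 as one block: (4-3+1)! × 3! = 2 × 6 = 12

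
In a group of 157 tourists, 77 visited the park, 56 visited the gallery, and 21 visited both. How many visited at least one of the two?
|A∪B| = |A| + |B| - |A∩B| = 77 + 56 - 21 = 112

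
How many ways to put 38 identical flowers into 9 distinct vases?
C(38+9-1, 9-1) = C(46, 8) = 260932815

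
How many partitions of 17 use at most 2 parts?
By conjugation, equals partitions of 17 into parts ≤ 2. Let r_j(i) = number of partitions of i into parts ≤ j, for i = 0..17. r_1(i) = 1 for all i; r_j(i) = r_{j-1}(i) + r_j(i-j). Rows j = 2..2: ≤2: 1 1 2 2 3 3 4 4 5 5 6 6 7 7 8 8 9 9. r_2(17) = 9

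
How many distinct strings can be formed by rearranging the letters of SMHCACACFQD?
11! / (1! × 2! × 3! × 1! × 1! × 1! × 1! × 1!) = 3326400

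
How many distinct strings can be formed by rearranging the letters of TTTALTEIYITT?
12! / (1! × 6! × 1! × 1! × 1! × 2!) = 332640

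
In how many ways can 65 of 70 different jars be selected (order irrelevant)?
C(70,65) = 70!/(65!×5!) = 12103014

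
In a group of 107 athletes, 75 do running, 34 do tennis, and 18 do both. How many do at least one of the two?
|A∪B| = |A| + |B| - |A∩B| = 75 + 34 - 18 = 91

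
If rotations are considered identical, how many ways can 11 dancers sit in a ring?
Circular: fix one position, arrange the rest. (11-1)! = 3628800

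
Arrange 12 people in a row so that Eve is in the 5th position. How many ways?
Fix one position: (12-1)! = 39916800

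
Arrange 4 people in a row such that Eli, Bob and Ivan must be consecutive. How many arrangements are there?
Treat the 3 as one block: (4-3+1)! × 3! = 2 × 6 = 12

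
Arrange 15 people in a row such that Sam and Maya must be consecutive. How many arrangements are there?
Treat the 2 as one block: (15-2+1)! × 2! = 87178291200 × 2 = 174356582400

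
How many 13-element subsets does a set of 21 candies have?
C(21,13) = 21!/(13!×8!) = 203490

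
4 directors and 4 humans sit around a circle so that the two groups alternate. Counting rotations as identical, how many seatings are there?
Fix one of the directors: (4-1)! ways for the remaining directors, × 4! ways for the humans = 6 × 24 = 144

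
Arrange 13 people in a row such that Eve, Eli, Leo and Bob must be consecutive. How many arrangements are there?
Treat the 4 as one block: (13-4+1)! × 4! = 3628800 × 24 = 87091200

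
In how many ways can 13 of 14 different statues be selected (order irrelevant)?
C(14,13) = 14!/(13!×1!) = 14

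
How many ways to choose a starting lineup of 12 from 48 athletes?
C(48,12) = 48!/(12!×36!) = 69668534468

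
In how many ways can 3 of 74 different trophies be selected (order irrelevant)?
C(74,3) = 74!/(3!×71!) = 64824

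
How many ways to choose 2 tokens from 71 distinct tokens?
C(71,2) = 71!/(2!×69!) = 2485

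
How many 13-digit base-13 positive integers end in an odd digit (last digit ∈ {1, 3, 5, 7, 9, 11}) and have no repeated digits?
Last∈{1,3,5,7,9,11}. Last=0: 0. Last nonzero: 6×11×P(11,11) = 2634508800. Total = 2634508800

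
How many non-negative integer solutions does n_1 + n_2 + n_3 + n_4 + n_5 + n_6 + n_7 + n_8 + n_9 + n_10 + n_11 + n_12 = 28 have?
C(28+12-1, 12-1) = C(39, 11) = 1676056044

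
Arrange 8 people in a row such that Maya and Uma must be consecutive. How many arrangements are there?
Treat the 2 as one block: (8-2+1)! × 2! = 5040 × 2 = 10080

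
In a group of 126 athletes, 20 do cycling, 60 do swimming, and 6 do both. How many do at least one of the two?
|A∪B| = |A| + |B| - |A∩B| = 20 + 60 - 6 = 74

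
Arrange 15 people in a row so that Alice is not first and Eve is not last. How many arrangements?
By inclusion-exclusion: 15! - 2×(15-1)! + (15-2)! = 1307674368000 - 174356582400 + 6227020800 = 1139544806400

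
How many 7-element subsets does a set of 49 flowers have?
C(49,7) = 49!/(7!×42!) = 85900584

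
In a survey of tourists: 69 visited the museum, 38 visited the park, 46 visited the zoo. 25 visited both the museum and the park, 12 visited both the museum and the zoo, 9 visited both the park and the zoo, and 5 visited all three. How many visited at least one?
|A∪B∪C| = 69+38+46-25-12-9+5 = 112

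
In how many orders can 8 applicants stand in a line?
8! = 40320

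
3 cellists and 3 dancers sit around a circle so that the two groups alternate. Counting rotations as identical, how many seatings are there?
Fix one of the cellists: (3-1)! ways for the remaining cellists, × 3! ways for the dancers = 2 × 6 = 12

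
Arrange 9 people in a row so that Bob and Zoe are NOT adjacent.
Total - adjacent = 9! - (9-1)!×2 = 362880 - 80640 = 282240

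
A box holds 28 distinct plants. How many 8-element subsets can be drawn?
C(28,8) = 28!/(8!×20!) = 3108105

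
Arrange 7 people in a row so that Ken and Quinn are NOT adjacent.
Total - adjacent = 7! - (7-1)!×2 = 5040 - 1440 = 3600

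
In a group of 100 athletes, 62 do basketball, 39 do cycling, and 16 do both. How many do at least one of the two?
|A∪B| = |A| + |B| - |A∩B| = 62 + 39 - 16 = 85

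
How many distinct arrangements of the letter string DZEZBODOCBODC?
13! / (2! × 1! × 3! × 2! × 2! × 3!) = 21621600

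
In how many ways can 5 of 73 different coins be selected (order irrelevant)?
C(73,5) = 73!/(5!×68!) = 15020334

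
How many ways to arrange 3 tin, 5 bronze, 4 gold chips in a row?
12! / (3! × 5! × 4!) = 27720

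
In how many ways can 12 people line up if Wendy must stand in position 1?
Fix one position: (12-1)! = 39916800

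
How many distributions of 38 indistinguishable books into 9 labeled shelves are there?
C(38+9-1, 9-1) = C(46, 8) = 260932815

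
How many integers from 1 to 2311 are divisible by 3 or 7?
⌊2311/3⌋ + ⌊2311/7⌋ - ⌊2311/21⌋ = 770 + 330 - 110 = 990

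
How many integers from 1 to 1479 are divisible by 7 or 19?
⌊1479/7⌋ + ⌊1479/19⌋ - ⌊1479/133⌋ = 211 + 77 - 11 = 277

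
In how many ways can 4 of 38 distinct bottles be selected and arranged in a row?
P(38,4) = 38!/(38-4)! = 1771560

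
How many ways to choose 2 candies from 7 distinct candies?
C(7,2) = 7!/(2!×5!) = 21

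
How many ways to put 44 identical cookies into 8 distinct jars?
C(44+8-1, 8-1) = C(51, 7) = 115775100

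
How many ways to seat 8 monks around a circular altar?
Circular: fix one position, arrange the rest. (8-1)! = 5040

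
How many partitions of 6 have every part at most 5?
Let r_j(i) = number of partitions of i into parts ≤ j, for i = 0..6. r_1(i) = 1 for all i; r_j(i) = r_{j-1}(i) + r_j(i-j). Rows j = 2..5: ≤2: 1 1 2 2 3 3 4; ≤3: 1 1 2 3 4 5 7; ≤4: 1 1 2 3 5 6 9; ≤5: 1 1 2 3 5 7 10. r_5(6) = 10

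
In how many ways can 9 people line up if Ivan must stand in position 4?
Fix one position: (9-1)! = 40320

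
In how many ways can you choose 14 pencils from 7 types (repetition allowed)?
C(14+7-1, 7-1) = C(20, 6) = 38760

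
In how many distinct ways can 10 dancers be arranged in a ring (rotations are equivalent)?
Circular: fix one position, arrange the rest. (10-1)! = 362880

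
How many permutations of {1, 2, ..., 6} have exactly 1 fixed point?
Choose the 1 fixed point C(6,1) = 6, derange the rest: !5 = Σ_{j=0}^{5} (-1)^j·5!/j! = 120 - 120 + 60 - 20 + 5 - 1 = 44. Product = 6 × 44 = 264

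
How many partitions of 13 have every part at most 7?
Let r_j(i) = number of partitions of i into parts ≤ j, for i = 0..13. r_1(i) = 1 for all i; r_j(i) = r_{j-1}(i) + r_j(i-j). Rows j = 2..7: ≤2: 1 1 2 2 3 3 4 4 5 5 6 6 7 7; ≤3: 1 1 2 3 4 5 7 8 10 12 14 16 19 21; ≤4: 1 1 2 3 5 6 9 11 15 18 23 27 34 39; ≤5: 1 1 2 3 5 7 10 13 18 23 30 37 47 57; ≤6: 1 1 2 3 5 7 11 14 20 26 35 44 58 71; ≤7: 1 1 2 3 5 7 11 15 21 28 38 49 65 82. r_7(13) = 82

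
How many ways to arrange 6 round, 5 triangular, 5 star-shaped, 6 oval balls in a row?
22! / (6! × 5! × 5! × 6!) = 150570227808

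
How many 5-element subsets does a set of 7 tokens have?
C(7,5) = 7!/(5!×2!) = 21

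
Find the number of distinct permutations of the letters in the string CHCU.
4! / (2! × 1! × 1!) = 12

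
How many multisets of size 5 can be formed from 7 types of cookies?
C(5+7-1, 7-1) = C(11, 6) = 462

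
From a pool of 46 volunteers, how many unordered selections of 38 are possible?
C(46,38) = 46!/(38!×8!) = 260932815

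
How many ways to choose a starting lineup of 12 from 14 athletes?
C(14,12) = 14!/(12!×2!) = 91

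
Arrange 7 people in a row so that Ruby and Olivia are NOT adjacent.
Total - adjacent = 7! - (7-1)!×2 = 5040 - 1440 = 3600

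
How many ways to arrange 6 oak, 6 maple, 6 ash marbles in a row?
18! / (6! × 6! × 6!) = 17153136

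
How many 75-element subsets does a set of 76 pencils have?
C(76,75) = 76!/(75!×1!) = 76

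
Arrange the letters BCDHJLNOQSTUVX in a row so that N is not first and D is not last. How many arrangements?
By inclusion-exclusion: 14! - 2×(14-1)! + (14-2)! = 87178291200 - 12454041600 + 479001600 = 75203251200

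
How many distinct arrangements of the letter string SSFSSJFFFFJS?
12! / (5! × 5! × 2!) = 16632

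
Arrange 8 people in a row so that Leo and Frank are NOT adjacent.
Total - adjacent = 8! - (8-1)!×2 = 40320 - 10080 = 30240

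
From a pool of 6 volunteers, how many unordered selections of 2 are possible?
C(6,2) = 6!/(2!×4!) = 15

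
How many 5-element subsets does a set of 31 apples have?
C(31,5) = 31!/(5!×26!) = 169911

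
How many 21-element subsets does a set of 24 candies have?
C(24,21) = 24!/(21!×3!) = 2024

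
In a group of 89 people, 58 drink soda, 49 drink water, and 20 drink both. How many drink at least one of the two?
|A∪B| = |A| + |B| - |A∩B| = 58 + 49 - 20 = 87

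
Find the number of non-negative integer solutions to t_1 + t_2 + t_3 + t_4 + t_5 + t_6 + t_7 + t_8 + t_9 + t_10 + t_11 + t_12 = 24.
C(24+12-1, 12-1) = C(35, 11) = 417225900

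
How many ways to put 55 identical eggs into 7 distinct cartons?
C(55+7-1, 7-1) = C(61, 6) = 55525372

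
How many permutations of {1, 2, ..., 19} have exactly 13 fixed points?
Choose the 13 fixed points C(19,13) = 27132, derange the rest: !6 = Σ_{j=0}^{6} (-1)^j·6!/j! = 720 - 720 + 360 - 120 + 30 - 6 + 1 = 265. Product = 27132 × 265 = 7189980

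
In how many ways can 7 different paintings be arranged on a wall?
7! = 5040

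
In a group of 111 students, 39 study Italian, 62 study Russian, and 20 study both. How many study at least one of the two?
|A∪B| = |A| + |B| - |A∩B| = 39 + 62 - 20 = 81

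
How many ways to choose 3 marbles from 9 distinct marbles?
C(9,3) = 9!/(3!×6!) = 84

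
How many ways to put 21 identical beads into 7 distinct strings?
C(21+7-1, 7-1) = C(27, 6) = 296010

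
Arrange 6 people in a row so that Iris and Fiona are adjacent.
Treat as block: (6-1)! × 2! = 120 × 2 = 240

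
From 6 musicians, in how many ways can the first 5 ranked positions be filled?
P(6,5) = 6!/(6-5)! = 720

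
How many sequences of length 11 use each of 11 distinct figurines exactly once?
11! = 39916800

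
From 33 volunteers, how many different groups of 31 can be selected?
C(33,31) = 33!/(31!×2!) = 528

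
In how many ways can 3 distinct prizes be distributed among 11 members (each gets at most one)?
P(11,3) = 11!/(11-3)! = 990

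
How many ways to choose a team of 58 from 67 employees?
C(67,58) = 67!/(58!×9!) = 42757703560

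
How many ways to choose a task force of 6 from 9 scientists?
C(9,6) = 9!/(6!×3!) = 84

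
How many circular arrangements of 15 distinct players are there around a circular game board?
Circular: fix one position, arrange the rest. (15-1)! = 87178291200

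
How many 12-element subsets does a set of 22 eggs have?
C(22,12) = 22!/(12!×10!) = 646646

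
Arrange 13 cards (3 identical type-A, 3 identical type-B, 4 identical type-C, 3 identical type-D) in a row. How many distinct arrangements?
13! / (3! × 3! × 4! × 3!) = 1201200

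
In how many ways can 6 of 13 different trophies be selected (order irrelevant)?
C(13,6) = 13!/(6!×7!) = 1716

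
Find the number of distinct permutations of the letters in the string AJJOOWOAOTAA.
12! / (4! × 1! × 2! × 4! × 1!) = 415800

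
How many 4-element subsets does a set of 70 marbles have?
C(70,4) = 70!/(4!×66!) = 916895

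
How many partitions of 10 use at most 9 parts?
By conjugation, equals partitions of 10 into parts ≤ 9. Let r_j(i) = number of partitions of i into parts ≤ j, for i = 0..10. r_1(i) = 1 for all i; r_j(i) = r_{j-1}(i) + r_j(i-j). Rows j = 2..9: ≤2: 1 1 2 2 3 3 4 4 5 5 6; ≤3: 1 1 2 3 4 5 7 8 10 12 14; ≤4: 1 1 2 3 5 6 9 11 15 18 23; ≤5: 1 1 2 3 5 7 10 13 18 23 30; ≤6: 1 1 2 3 5 7 11 14 20 26 35; ≤7: 1 1 2 3 5 7 11 15 21 28 38; ≤8: 1 1 2 3 5 7 11 15 22 29 40; ≤9: 1 1 2 3 5 7 11 15 22 30 41. r_9(10) = 41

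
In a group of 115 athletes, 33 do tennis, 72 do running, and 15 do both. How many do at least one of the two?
|A∪B| = |A| + |B| - |A∩B| = 33 + 72 - 15 = 90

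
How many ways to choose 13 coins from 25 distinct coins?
C(25,13) = 25!/(13!×12!) = 5200300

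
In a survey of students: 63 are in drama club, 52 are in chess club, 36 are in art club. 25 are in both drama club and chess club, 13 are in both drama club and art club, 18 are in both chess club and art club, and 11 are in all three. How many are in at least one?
|A∪B∪C| = 63+52+36-25-13-18+11 = 106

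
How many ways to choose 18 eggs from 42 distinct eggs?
C(42,18) = 42!/(18!×24!) = 353697121050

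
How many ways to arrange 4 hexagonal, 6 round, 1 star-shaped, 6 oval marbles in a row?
17! / (4! × 6! × 1! × 6!) = 28588560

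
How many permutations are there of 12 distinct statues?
12! = 479001600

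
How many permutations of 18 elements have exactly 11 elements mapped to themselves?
Choose the 11 fixed points C(18,11) = 31824, derange the rest: !7 = Σ_{j=0}^{7} (-1)^j·7!/j! = 5040 - 5040 + 2520 - 840 + 210 - 42 + 7 - 1 = 1854. Product = 31824 × 1854 = 59001696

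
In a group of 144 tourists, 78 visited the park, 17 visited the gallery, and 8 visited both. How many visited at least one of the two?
|A∪B| = |A| + |B| - |A∩B| = 78 + 17 - 8 = 87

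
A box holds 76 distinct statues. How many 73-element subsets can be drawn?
C(76,73) = 76!/(73!×3!) = 70300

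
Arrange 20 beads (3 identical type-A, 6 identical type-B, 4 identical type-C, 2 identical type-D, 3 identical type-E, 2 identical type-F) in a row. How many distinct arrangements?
20! / (3! × 6! × 4! × 2! × 3! × 2!) = 977728752000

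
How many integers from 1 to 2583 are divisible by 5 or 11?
⌊2583/5⌋ + ⌊2583/11⌋ - ⌊2583/55⌋ = 516 + 234 - 46 = 704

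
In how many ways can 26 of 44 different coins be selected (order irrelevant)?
C(44,26) = 44!/(26!×18!) = 1029530696964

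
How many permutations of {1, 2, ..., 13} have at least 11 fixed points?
Exactly j fixed points: C(13,j)·!(13-j); sum over j ≥ 11 (derangement numbers via !m = (m-1)·(!(m-1) + !(m-2)): !0..!2 = 1, 0, 1). Σ_{j=11}^{13} C(13,j)·!(13-j) = C(13,11)·!2 + C(13,12)·!1 + C(13,13)·!0 = 78·1 + 13·0 + 1·1 = 79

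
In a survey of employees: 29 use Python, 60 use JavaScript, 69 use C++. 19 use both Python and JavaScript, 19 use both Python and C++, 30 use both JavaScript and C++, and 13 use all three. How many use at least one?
|A∪B∪C| = 29+60+69-19-19-30+13 = 103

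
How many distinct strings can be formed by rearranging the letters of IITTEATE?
8! / (1! × 3! × 2! × 2!) = 1680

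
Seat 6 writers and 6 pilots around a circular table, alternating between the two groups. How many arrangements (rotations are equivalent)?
Fix one of the writers: (6-1)! ways for the remaining writers, × 6! ways for the pilots = 120 × 720 = 86400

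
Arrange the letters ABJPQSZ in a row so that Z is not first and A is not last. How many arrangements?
By inclusion-exclusion: 7! - 2×(7-1)! + (7-2)! = 5040 - 1440 + 120 = 3720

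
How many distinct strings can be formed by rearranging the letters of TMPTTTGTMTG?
11! / (2! × 2! × 6! × 1!) = 13860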